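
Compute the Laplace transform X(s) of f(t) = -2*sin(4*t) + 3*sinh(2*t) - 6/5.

By linearity of the Laplace transform, transform each term separately.
L{-6/5} = (-6/5)/s; (-2)·[L{sin(4t)} = 4/(s^2 + 16)]; (3)·[L{sinh(2t)} = 2/(s^2 - 4)].

X(s) = -8/(s^2 + 16) + 6/(s^2 - 4) - 6/(5*s)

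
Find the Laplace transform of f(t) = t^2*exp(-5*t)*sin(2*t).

L{sin(2t)} = 2/(s^2 + 4).
Multiplying by e^(-5t) shifts s → s + 5, so L{exp(-5*t)*sin(2*t)} = 2/((s + 5)^2 + 4).
Then apply L{t^2·g(t)} = (-1)^2 d^2/ds^2[G(s)] with G(s) = 2/((s + 5)^2 + 4):
differentiating 2 times and applying the sign gives 4*(3*s^2 + 30*s + 71)/(s^2 + 10*s + 29)^3.

4*(3*s^2 + 30*s + 71)/(s^2 + 10*s + 29)^3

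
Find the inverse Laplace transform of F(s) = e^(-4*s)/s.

The factor e^(-4s) signals a time shift by c = 4 (second shifting theorem).
L{1} = 1/s, so L^-1{1/s} = 1.
Hence the inverse is u(t - 4) times that function evaluated at t - 4.

Heaviside(t - 4)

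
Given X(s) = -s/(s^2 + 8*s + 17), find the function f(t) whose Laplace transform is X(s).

f(t) = 4*exp(-4*t)*sin(t) - exp(-4*t)*cos(t)

Complete the square in the denominator: s^2 + 8*s + 17 = (s + 4)^2 + 1^2.
Split the numerator to match: -s = -1·(s + 4) + 4·1.
Invert each term: -1·(s + 4)/((s + 4)^2 + 1) ↔ -e^(-4t)cos(t); 4·1/((s + 4)^2 + 1) ↔ 4e^(-4t)sin(t).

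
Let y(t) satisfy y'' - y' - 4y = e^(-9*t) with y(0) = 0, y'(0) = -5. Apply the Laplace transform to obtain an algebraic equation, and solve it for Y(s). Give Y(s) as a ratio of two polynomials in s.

Laplace-transform each side.
The derivative rules (L{y''} = s^2 Y - s·y(0) - y'(0) and L{y'} = sY - y(0), with y(0) = 0, y'(0) = -5) turn the left side into (s^2 - s - 4)Y - (-5).
The right side is L{e^(-9*t)} = 1/(s + 9).
So (s^2 - s - 4)Y = 1/(s + 9) + (-5).
Divide through and combine into a single rational function.

Y(s) = (-5*s - 44)/(s^3 + 8*s^2 - 13*s - 36)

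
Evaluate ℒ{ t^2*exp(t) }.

L{e^(t)} = 1/(s - 1).
Then apply L{t^2·g(t)} = (-1)^2 d^2/ds^2[G(s)] with G(s) = 1/(s - 1):
differentiating 2 times and applying the sign gives 2/(s - 1)^3.

2/(s - 1)^3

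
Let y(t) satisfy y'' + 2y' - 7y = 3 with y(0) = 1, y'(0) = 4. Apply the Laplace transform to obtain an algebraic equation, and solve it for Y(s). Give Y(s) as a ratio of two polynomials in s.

Laplace-transform each side.
With L{y''} = s^2 Y - s·y(0) - y'(0) and L{y'} = sY - y(0), with y(0) = 1, y'(0) = 4: the LHS transforms to (s^2 + 2*s - 7)Y - (s + 6).
The right side is L{3} = 3/s.
So (s^2 + 2*s - 7)Y = 3/s + (s + 6).
Divide through and combine into a single rational function.

Y(s) = (s^2 + 6*s + 3)/(s^3 + 2*s^2 - 7*s)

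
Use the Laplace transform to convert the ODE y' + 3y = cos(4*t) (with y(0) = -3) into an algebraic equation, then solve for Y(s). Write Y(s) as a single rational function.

Y(s) = (-3*s^2 + s - 48)/(s^3 + 3*s^2 + 16*s + 48)

Take the Laplace transform of both sides.
With L{y'} = sY - y(0) = sY - (-3): the LHS transforms to (s + 3)Y - (-3).
The right side is L{cos(4*t)} = s/(s^2 + 16).
So (s + 3)Y = s/(s^2 + 16) + (-3).
Divide through and combine into a single rational function.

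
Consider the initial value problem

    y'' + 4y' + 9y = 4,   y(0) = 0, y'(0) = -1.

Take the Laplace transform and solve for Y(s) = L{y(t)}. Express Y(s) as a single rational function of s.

Y(s) = (-s + 4)/(s^3 + 4*s^2 + 9*s)

Transform both sides with L{·}.
With L{y''} = s^2 Y - s·y(0) - y'(0) and L{y'} = sY - y(0), with y(0) = 0, y'(0) = -1: the LHS transforms to (s^2 + 4*s + 9)Y - (-1).
The right side is L{4} = 4/s.
So (s^2 + 4*s + 9)Y = 4/s + (-1).
Solve for Y(s) and write it as one ratio of polynomials.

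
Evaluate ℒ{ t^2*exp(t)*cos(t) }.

2*(s - 1)*(s^2 - 2*s - 2)/(s^2 - 2*s + 2)^3

L{cos(t)} = s/(s^2 + 1).
Multiplying by e^(t) shifts s → s - 1, so L{exp(t)*cos(t)} = (s - 1)/((s - 1)^2 + 1).
Then apply L{t^2·g(t)} = (-1)^2 d^2/ds^2[G(s)] with G(s) = (s - 1)/((s - 1)^2 + 1):
differentiating 2 times and applying the sign gives 2*(s - 1)*(s^2 - 2*s - 2)/(s^2 - 2*s + 2)^3.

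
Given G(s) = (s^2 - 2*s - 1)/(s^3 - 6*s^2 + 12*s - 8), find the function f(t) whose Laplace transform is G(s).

f(t) = -t^2*exp(2*t)/2 + 2*t*exp(2*t) + exp(2*t)

Factor the denominator: s^3 - 6*s^2 + 12*s - 8 = (s - 2)^3.
Partial fraction decomposition gives [1/(s - 2)] + [2/(s - 2)^2] + [-1/(s - 2)^3].
Invert each term: 1/(s - 2) ↔ e^(2t); 2/(s - 2)^2 ↔ 2t·e^(2t); -1/(s - 2)^3 ↔ (-1/2)t^2·e^(2t).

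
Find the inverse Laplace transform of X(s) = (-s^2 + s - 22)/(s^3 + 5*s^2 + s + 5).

-4*sin(t) + cos(t) - 2*exp(-5*t)

Factor the denominator: s^3 + 5*s^2 + s + 5 = (s + 5)*(s^2 + 1).
Partial fraction decomposition gives [-2/(s + 5)] + [s/(s^2 + 1)] + [-4/(s^2 + 1)].
Invert each term: -2/(s + 5) ↔ -2e^(-5t); 1·s/(s^2 + 1) ↔ cos(t); -4·1/(s^2 + 1) ↔ -4sin(t).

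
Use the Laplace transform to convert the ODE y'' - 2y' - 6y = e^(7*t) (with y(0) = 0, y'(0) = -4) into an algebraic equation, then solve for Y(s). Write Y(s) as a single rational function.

Take the Laplace transform of both sides.
With L{y''} = s^2 Y - s·y(0) - y'(0) and L{y'} = sY - y(0), with y(0) = 0, y'(0) = -4: the LHS transforms to (s^2 - 2*s - 6)Y - (-4).
The right side is L{e^(7*t)} = 1/(s - 7).
So (s^2 - 2*s - 6)Y = 1/(s - 7) + (-4).
Divide through and combine into a single rational function.

Y(s) = (-4*s + 29)/(s^3 - 9*s^2 + 8*s + 42)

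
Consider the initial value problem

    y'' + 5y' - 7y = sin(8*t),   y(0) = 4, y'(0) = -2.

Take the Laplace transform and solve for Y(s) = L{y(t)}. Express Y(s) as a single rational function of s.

Apply the Laplace transform to the equation.
With L{y''} = s^2 Y - s·y(0) - y'(0) and L{y'} = sY - y(0), with y(0) = 4, y'(0) = -2: the LHS transforms to (s^2 + 5*s - 7)Y - (4*s + 18).
The right side is L{sin(8*t)} = 8/(s^2 + 64).
So (s^2 + 5*s - 7)Y = 8/(s^2 + 64) + (4*s + 18).
Isolate Y and clear denominators.

Y(s) = (4*s^3 + 18*s^2 + 256*s + 1160)/(s^4 + 5*s^3 + 57*s^2 + 320*s - 448)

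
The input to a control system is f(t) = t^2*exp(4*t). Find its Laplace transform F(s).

L{e^(4t)} = 1/(s - 4).
Then apply L{t^2·g(t)} = (-1)^2 d^2/ds^2[G(s)] with G(s) = 1/(s - 4):
differentiating 2 times and applying the sign gives 2/(s - 4)^3.

F(s) = 2/(s - 4)^3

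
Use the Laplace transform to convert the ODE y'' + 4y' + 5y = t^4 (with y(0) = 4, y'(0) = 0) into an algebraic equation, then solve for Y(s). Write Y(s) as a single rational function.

Take the Laplace transform of both sides.
Using L{y''} = s^2 Y - s·y(0) - y'(0) and L{y'} = sY - y(0), with y(0) = 4, y'(0) = 0, the left side becomes (s^2 + 4*s + 5)Y - (4*s + 16).
The right side is L{t^4} = 24/s^5.
So (s^2 + 4*s + 5)Y = 24/s^5 + (4*s + 16).
Solve for Y(s) and write it as one ratio of polynomials.

Y(s) = (4*s^6 + 16*s^5 + 24)/(s^7 + 4*s^6 + 5*s^5)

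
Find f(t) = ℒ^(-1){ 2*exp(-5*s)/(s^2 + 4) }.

f(t) = Heaviside(t - 5)*(sin(2*t - 10))

The factor e^(-5s) signals a time shift by c = 5 (second shifting theorem).
L{sin(2t)} = 2/(s^2 + 4), so L^-1{2/(s^2 + 4)} = sin(2*t).
Hence the inverse is u(t - 5) times that function evaluated at t - 5.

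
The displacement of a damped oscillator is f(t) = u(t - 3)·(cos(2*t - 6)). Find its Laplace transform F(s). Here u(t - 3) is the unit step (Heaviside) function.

F(s) = s*exp(-3*s)/(s^2 + 4)

By the second shifting theorem, L{u(t - c)·g(t - c)} = e^(-cs)·G(s) with c = 3 and G(s) = L{g(t)}.
L{cos(2t)} = s/(s^2 + 4).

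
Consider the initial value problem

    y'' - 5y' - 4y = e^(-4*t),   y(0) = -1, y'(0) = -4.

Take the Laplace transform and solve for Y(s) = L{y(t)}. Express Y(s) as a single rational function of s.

Take the Laplace transform of both sides.
With L{y''} = s^2 Y - s·y(0) - y'(0) and L{y'} = sY - y(0), with y(0) = -1, y'(0) = -4: the LHS transforms to (s^2 - 5*s - 4)Y - (-s + 1).
The right side is L{e^(-4*t)} = 1/(s + 4).
So (s^2 - 5*s - 4)Y = 1/(s + 4) + (-s + 1).
Solve for Y(s) and write it as one ratio of polynomials.

Y(s) = (-s^2 - 3*s + 5)/(s^3 - s^2 - 24*s - 16)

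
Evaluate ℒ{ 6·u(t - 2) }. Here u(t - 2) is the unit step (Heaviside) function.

By the second shifting theorem, L{u(t - c)·g(t - c)} = e^(-cs)·G(s) with c = 2 and G(s) = L{g(t)}.
L{6} = 6/s.

6*exp(-2*s)/s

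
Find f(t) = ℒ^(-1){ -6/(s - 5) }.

f(t) = -6*exp(5*t)

Since L{e^(5t)} = 1/(s - 5), the inverse is e^(5*t), scaled by -6.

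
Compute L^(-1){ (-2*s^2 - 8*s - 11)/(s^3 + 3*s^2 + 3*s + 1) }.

Factor the denominator: s^3 + 3*s^2 + 3*s + 1 = (s + 1)^3.
Partial fraction decomposition gives [-2/(s + 1)] + [-4/(s + 1)^2] + [-5/(s + 1)^3].
Invert each term: -2/(s + 1) ↔ -2e^(-t); -4/(s + 1)^2 ↔ -4t·e^(-t); -5/(s + 1)^3 ↔ (-5/2)t^2·e^(-t).

-5*t^2*exp(-t)/2 - 4*t*exp(-t) - 2*exp(-t)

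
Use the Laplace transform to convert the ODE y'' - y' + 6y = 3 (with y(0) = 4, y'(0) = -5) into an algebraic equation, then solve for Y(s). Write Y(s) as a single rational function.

Y(s) = (4*s^2 - 9*s + 3)/(s^3 - s^2 + 6*s)

Take the Laplace transform of both sides.
Using L{y''} = s^2 Y - s·y(0) - y'(0) and L{y'} = sY - y(0), with y(0) = 4, y'(0) = -5, the left side becomes (s^2 - s + 6)Y - (4*s - 9).
The right side is L{3} = 3/s.
So (s^2 - s + 6)Y = 3/s + (4*s - 9).
Solve for Y(s) and write it as one ratio of polynomials.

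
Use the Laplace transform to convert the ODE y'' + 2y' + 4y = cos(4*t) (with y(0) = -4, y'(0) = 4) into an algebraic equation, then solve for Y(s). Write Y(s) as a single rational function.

Y(s) = (-4*s^3 - 4*s^2 - 63*s - 64)/(s^4 + 2*s^3 + 20*s^2 + 32*s + 64)

Laplace-transform each side.
Using L{y''} = s^2 Y - s·y(0) - y'(0) and L{y'} = sY - y(0), with y(0) = -4, y'(0) = 4, the left side becomes (s^2 + 2*s + 4)Y - (-4*s - 4).
The right side is L{cos(4*t)} = s/(s^2 + 16).
So (s^2 + 2*s + 4)Y = s/(s^2 + 16) + (-4*s - 4).
Isolate Y and clear denominators.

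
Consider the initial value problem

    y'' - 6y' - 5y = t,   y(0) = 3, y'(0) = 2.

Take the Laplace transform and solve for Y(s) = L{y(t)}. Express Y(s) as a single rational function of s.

Laplace-transform each side.
With L{y''} = s^2 Y - s·y(0) - y'(0) and L{y'} = sY - y(0), with y(0) = 3, y'(0) = 2: the LHS transforms to (s^2 - 6*s - 5)Y - (3*s - 16).
The right side is L{t} = s^(-2).
So (s^2 - 6*s - 5)Y = s^(-2) + (3*s - 16).
Isolate Y and clear denominators.

Y(s) = (3*s^3 - 16*s^2 + 1)/(s^4 - 6*s^3 - 5*s^2)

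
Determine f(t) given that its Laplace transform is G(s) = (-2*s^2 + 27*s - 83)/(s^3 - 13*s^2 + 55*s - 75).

Factor the denominator: s^3 - 13*s^2 + 55*s - 75 = (s - 5)^2*(s - 3).
Partial fraction decomposition gives [3/(s - 5)] + [(s - 5)^(-2)] + [-5/(s - 3)].
Invert each term: 3/(s - 5) ↔ 3e^(5t); 1/(s - 5)^2 ↔ t·e^(5t); -5/(s - 3) ↔ -5e^(3t).

f(t) = t*exp(5*t) + 3*exp(5*t) - 5*exp(3*t)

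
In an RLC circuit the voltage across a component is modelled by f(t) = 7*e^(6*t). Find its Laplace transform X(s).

L{7} = 7/s.
By the first shifting theorem, multiplying by e^(6t) replaces s with s - 6.

X(s) = 7/(s - 6)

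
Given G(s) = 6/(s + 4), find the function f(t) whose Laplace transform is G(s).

Since L{e^(-4t)} = 1/(s + 4), the inverse is e^(-4*t), scaled by 6.

f(t) = 6*exp(-4*t)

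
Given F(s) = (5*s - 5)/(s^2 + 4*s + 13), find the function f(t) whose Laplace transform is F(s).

Complete the square in the denominator: s^2 + 4*s + 13 = (s + 2)^2 + 3^2.
Split the numerator to match: 5*s - 5 = 5·(s + 2) - 5·3.
Invert each term: 5·(s + 2)/((s + 2)^2 + 9) ↔ 5e^(-2t)cos(3t); -5·3/((s + 2)^2 + 9) ↔ -5e^(-2t)sin(3t).

f(t) = -5*exp(-2*t)*sin(3*t) + 5*exp(-2*t)*cos(3*t)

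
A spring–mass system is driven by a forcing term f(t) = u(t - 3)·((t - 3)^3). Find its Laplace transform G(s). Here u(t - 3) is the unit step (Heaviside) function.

By the second shifting theorem, L{u(t - c)·g(t - c)} = e^(-cs)·H(s) with c = 3 and H(s) = L{g(t)}.
L{t^3} = 3!/s^4 = 6/s^4.

G(s) = 6*exp(-3*s)/s^4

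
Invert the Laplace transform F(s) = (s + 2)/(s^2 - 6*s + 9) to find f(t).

Factor the denominator: s^2 - 6*s + 9 = (s - 3)^2.
Partial fraction decomposition gives [1/(s - 3)] + [5/(s - 3)^2].
Invert each term: 1/(s - 3) ↔ e^(3t); 5/(s - 3)^2 ↔ 5t·e^(3t).

f(t) = 5*t*exp(3*t) + exp(3*t)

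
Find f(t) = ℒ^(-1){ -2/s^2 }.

f(t) = -2*t

Since L{t} = 1!/s^2 = 1/s^2, the inverse is t, scaled by -2.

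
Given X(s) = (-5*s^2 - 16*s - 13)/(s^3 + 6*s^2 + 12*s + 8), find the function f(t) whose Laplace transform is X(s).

f(t) = -t^2*exp(-2*t)/2 + 4*t*exp(-2*t) - 5*exp(-2*t)

Factor the denominator: s^3 + 6*s^2 + 12*s + 8 = (s + 2)^3.
Partial fraction decomposition gives [-5/(s + 2)] + [4/(s + 2)^2] + [-1/(s + 2)^3].
Invert each term: -5/(s + 2) ↔ -5e^(-2t); 4/(s + 2)^2 ↔ 4t·e^(-2t); -1/(s + 2)^3 ↔ (-1/2)t^2·e^(-2t).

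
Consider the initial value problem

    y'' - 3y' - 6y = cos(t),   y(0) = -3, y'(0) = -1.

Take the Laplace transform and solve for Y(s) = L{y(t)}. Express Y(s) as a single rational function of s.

Y(s) = (-3*s^3 + 8*s^2 - 2*s + 8)/(s^4 - 3*s^3 - 5*s^2 - 3*s - 6)

Apply the Laplace transform to the equation.
With L{y''} = s^2 Y - s·y(0) - y'(0) and L{y'} = sY - y(0), with y(0) = -3, y'(0) = -1: the LHS transforms to (s^2 - 3*s - 6)Y - (-3*s + 8).
The right side is L{cos(t)} = s/(s^2 + 1).
So (s^2 - 3*s - 6)Y = s/(s^2 + 1) + (-3*s + 8).
Isolate Y and clear denominators.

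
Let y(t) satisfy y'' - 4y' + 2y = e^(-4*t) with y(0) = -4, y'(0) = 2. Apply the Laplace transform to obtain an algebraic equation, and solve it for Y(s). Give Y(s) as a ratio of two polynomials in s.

Y(s) = (-4*s^2 + 2*s + 73)/(s^3 - 14*s + 8)

Apply the Laplace transform to the equation.
The derivative rules (L{y''} = s^2 Y - s·y(0) - y'(0) and L{y'} = sY - y(0), with y(0) = -4, y'(0) = 2) turn the left side into (s^2 - 4*s + 2)Y - (-4*s + 18).
The right side is L{e^(-4*t)} = 1/(s + 4).
So (s^2 - 4*s + 2)Y = 1/(s + 4) + (-4*s + 18).
Solve for Y(s) and write it as one ratio of polynomials.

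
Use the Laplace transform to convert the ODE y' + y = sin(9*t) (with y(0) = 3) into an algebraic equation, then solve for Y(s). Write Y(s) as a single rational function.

Y(s) = (3*s^2 + 252)/(s^3 + s^2 + 81*s + 81)

Transform both sides with L{·}.
With L{y'} = sY - y(0) = sY - 3: the LHS transforms to (s + 1)Y - (3).
The right side is L{sin(9*t)} = 9/(s^2 + 81).
So (s + 1)Y = 9/(s^2 + 81) + (3).
Solve for Y(s) and write it as one ratio of polynomials.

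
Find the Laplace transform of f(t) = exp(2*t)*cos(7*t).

L{cos(7t)} = s/(s^2 + 49).
By the first shifting theorem, multiplying by e^(2t) replaces s with s - 2.

(s - 2)/((s - 2)^2 + 49)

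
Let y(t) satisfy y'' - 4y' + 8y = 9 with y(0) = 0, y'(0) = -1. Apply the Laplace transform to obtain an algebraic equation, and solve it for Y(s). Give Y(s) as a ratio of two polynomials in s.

Take the Laplace transform of both sides.
With L{y''} = s^2 Y - s·y(0) - y'(0) and L{y'} = sY - y(0), with y(0) = 0, y'(0) = -1: the LHS transforms to (s^2 - 4*s + 8)Y - (-1).
The right side is L{9} = 9/s.
So (s^2 - 4*s + 8)Y = 9/s + (-1).
Solve for Y(s) and write it as one ratio of polynomials.

Y(s) = (-s + 9)/(s^3 - 4*s^2 + 8*s)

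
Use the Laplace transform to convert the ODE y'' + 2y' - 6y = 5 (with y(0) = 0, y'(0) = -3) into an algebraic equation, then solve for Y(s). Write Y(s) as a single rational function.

Take the Laplace transform of both sides.
The derivative rules (L{y''} = s^2 Y - s·y(0) - y'(0) and L{y'} = sY - y(0), with y(0) = 0, y'(0) = -3) turn the left side into (s^2 + 2*s - 6)Y - (-3).
The right side is L{5} = 5/s.
So (s^2 + 2*s - 6)Y = 5/s + (-3).
Divide through and combine into a single rational function.

Y(s) = (-3*s + 5)/(s^3 + 2*s^2 - 6*s)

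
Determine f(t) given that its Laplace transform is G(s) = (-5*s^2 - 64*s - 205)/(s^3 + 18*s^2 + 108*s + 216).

Factor the denominator: s^3 + 18*s^2 + 108*s + 216 = (s + 6)^3.
Partial fraction decomposition gives [-5/(s + 6)] + [-4/(s + 6)^2] + [-1/(s + 6)^3].
Invert each term: -5/(s + 6) ↔ -5e^(-6t); -4/(s + 6)^2 ↔ -4t·e^(-6t); -1/(s + 6)^3 ↔ (-1/2)t^2·e^(-6t).

f(t) = -t^2*exp(-6*t)/2 - 4*t*exp(-6*t) - 5*exp(-6*t)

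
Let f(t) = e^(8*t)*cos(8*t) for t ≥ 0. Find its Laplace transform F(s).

F(s) = (s - 8)/((s - 8)^2 + 64)

L{cos(8t)} = s/(s^2 + 64).
By the first shifting theorem, multiplying by e^(8t) replaces s with s - 8.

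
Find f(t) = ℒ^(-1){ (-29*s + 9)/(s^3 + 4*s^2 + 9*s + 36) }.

f(t) = -3*sin(3*t) - 5*cos(3*t) + 5*exp(-4*t)

Factor the denominator: s^3 + 4*s^2 + 9*s + 36 = (s + 4)*(s^2 + 9).
Partial fraction decomposition gives [5/(s + 4)] + [-5*s/(s^2 + 9)] + [-9/(s^2 + 9)].
Invert each term: 5/(s + 4) ↔ 5e^(-4t); -5·s/(s^2 + 9) ↔ -5cos(3t); -3·3/(s^2 + 9) ↔ -3sin(3t).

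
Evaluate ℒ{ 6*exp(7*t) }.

L{6} = 6/s.
By the first shifting theorem, multiplying by e^(7t) replaces s with s - 7.

6/(s - 7)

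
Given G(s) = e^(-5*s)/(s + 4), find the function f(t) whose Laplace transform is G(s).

The factor e^(-5s) signals a time shift by c = 5 (second shifting theorem).
L{e^(-4t)} = 1/(s + 4), so L^-1{1/(s + 4)} = e^(-4*t).
Hence the inverse is u(t - 5) times that function evaluated at t - 5.

f(t) = Heaviside(t - 5)*(exp(-4*t + 20))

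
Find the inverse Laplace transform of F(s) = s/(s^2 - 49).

Since L{cosh(7t)} = s/(s^2 - 49), the inverse is cosh(7*t).

cosh(7*t)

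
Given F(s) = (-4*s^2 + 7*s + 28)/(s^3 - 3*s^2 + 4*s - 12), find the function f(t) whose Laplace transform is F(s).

f(t) = exp(3*t) - 4*sin(2*t) - 5*cos(2*t)

Factor the denominator: s^3 - 3*s^2 + 4*s - 12 = (s - 3)*(s^2 + 4).
Partial fraction decomposition gives [1/(s - 3)] + [-5*s/(s^2 + 4)] + [-8/(s^2 + 4)].
Invert each term: 1/(s - 3) ↔ e^(3t); -5·s/(s^2 + 4) ↔ -5cos(2t); -4·2/(s^2 + 4) ↔ -4sin(2t).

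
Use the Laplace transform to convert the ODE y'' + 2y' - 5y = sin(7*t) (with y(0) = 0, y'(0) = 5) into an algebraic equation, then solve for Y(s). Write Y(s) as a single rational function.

Laplace-transform each side.
Using L{y''} = s^2 Y - s·y(0) - y'(0) and L{y'} = sY - y(0), with y(0) = 0, y'(0) = 5, the left side becomes (s^2 + 2*s - 5)Y - (5).
The right side is L{sin(7*t)} = 7/(s^2 + 49).
So (s^2 + 2*s - 5)Y = 7/(s^2 + 49) + (5).
Solve for Y(s) and write it as one ratio of polynomials.

Y(s) = (5*s^2 + 252)/(s^4 + 2*s^3 + 44*s^2 + 98*s - 245)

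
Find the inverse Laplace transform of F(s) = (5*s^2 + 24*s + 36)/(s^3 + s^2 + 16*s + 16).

Factor the denominator: s^3 + s^2 + 16*s + 16 = (s + 1)*(s^2 + 16).
Partial fraction decomposition gives [1/(s + 1)] + [4*s/(s^2 + 16)] + [20/(s^2 + 16)].
Invert each term: 1/(s + 1) ↔ e^(-t); 4·s/(s^2 + 16) ↔ 4cos(4t); 5·4/(s^2 + 16) ↔ 5sin(4t).

5*sin(4*t) + 4*cos(4*t) + exp(-t)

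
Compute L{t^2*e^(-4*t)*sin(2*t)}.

4*(3*s^2 + 24*s + 44)/(s^2 + 8*s + 20)^3

L{sin(2t)} = 2/(s^2 + 4).
Multiplying by e^(-4t) shifts s → s + 4, so L{e^(-4*t)*sin(2*t)} = 2/((s + 4)^2 + 4).
Then apply L{t^2·g(t)} = (-1)^2 d^2/ds^2[H(s)] with H(s) = 2/((s + 4)^2 + 4):
differentiating 2 times and applying the sign gives 4*(3*s^2 + 24*s + 44)/(s^2 + 8*s + 20)^3.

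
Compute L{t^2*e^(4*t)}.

2/(s - 4)^3

L{e^(4t)} = 1/(s - 4).
Then apply L{t^2·g(t)} = (-1)^2 d^2/ds^2[G(s)] with G(s) = 1/(s - 4):
differentiating 2 times and applying the sign gives 2/(s - 4)^3.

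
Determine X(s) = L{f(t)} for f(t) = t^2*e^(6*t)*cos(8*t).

L{cos(8t)} = s/(s^2 + 64).
Multiplying by e^(6t) shifts s → s - 6, so L{e^(6*t)*cos(8*t)} = (s - 6)/((s - 6)^2 + 64).
Then apply L{t^2·g(t)} = (-1)^2 d^2/ds^2[G(s)] with G(s) = (s - 6)/((s - 6)^2 + 64):
differentiating 2 times and applying the sign gives 2*(s - 6)*(s^2 - 12*s - 156)/(s^2 - 12*s + 100)^3.

X(s) = 2*(s - 6)*(s^2 - 12*s - 156)/(s^2 - 12*s + 100)^3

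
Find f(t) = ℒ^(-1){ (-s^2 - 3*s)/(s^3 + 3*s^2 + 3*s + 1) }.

f(t) = t^2*exp(-t) - t*exp(-t) - exp(-t)

Factor the denominator: s^3 + 3*s^2 + 3*s + 1 = (s + 1)^3.
Partial fraction decomposition gives [-1/(s + 1)] + [-1/(s + 1)^2] + [2/(s + 1)^3].
Invert each term: -1/(s + 1) ↔ -e^(-t); -1/(s + 1)^2 ↔ -t·e^(-t); 2/(s + 1)^3 ↔ (1)t^2·e^(-t).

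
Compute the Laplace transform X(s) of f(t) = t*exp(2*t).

L{e^(2t)} = 1/(s - 2).
Then apply L{t·g(t)} = -d/ds[G(s)] with G(s) = 1/(s - 2):
differentiating 1 time and applying the sign gives (s - 2)^(-2).

X(s) = (s - 2)^(-2)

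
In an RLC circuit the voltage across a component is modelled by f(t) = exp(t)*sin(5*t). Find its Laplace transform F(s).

F(s) = 5/((s - 1)^2 + 25)

L{sin(5t)} = 5/(s^2 + 25).
By the first shifting theorem, multiplying by e^(t) replaces s with s - 1.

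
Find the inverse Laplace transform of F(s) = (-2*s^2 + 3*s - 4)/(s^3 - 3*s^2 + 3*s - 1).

Factor the denominator: s^3 - 3*s^2 + 3*s - 1 = (s - 1)^3.
Partial fraction decomposition gives [-2/(s - 1)] + [-1/(s - 1)^2] + [-3/(s - 1)^3].
Invert each term: -2/(s - 1) ↔ -2e^(t); -1/(s - 1)^2 ↔ -t·e^(t); -3/(s - 1)^3 ↔ (-3/2)t^2·e^(t).

-3*t^2*exp(t)/2 - t*exp(t) - 2*exp(t)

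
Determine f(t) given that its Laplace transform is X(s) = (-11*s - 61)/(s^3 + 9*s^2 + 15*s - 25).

Factor the denominator: s^3 + 9*s^2 + 15*s - 25 = (s - 1)*(s + 5)^2.
Partial fraction decomposition gives [2/(s + 5)] + [(s + 5)^(-2)] + [-2/(s - 1)].
Invert each term: 2/(s + 5) ↔ 2e^(-5t); 1/(s + 5)^2 ↔ t·e^(-5t); -2/(s - 1) ↔ -2e^(t).

f(t) = t*exp(-5*t) - 2*exp(t) + 2*exp(-5*t)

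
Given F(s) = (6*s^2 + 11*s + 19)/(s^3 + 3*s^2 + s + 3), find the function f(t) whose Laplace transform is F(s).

f(t) = 5*sin(t) + 2*cos(t) + 4*exp(-3*t)

Factor the denominator: s^3 + 3*s^2 + s + 3 = (s + 3)*(s^2 + 1).
Partial fraction decomposition gives [4/(s + 3)] + [2*s/(s^2 + 1)] + [5/(s^2 + 1)].
Invert each term: 4/(s + 3) ↔ 4e^(-3t); 2·s/(s^2 + 1) ↔ 2cos(t); 5·1/(s^2 + 1) ↔ 5sin(t).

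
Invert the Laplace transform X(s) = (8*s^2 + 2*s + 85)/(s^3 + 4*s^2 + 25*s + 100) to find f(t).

Factor the denominator: s^3 + 4*s^2 + 25*s + 100 = (s + 4)*(s^2 + 25).
Partial fraction decomposition gives [5/(s + 4)] + [3*s/(s^2 + 25)] + [-10/(s^2 + 25)].
Invert each term: 5/(s + 4) ↔ 5e^(-4t); 3·s/(s^2 + 25) ↔ 3cos(5t); -2·5/(s^2 + 25) ↔ -2sin(5t).

f(t) = -2*sin(5*t) + 3*cos(5*t) + 5*exp(-4*t)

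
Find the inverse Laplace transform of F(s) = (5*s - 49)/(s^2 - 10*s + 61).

Complete the square in the denominator: s^2 - 10*s + 61 = (s - 5)^2 + 6^2.
Split the numerator to match: 5*s - 49 = 5·(s - 5) - 4·6.
Invert each term: 5·(s - 5)/((s - 5)^2 + 36) ↔ 5e^(5t)cos(6t); -4·6/((s - 5)^2 + 36) ↔ -4e^(5t)sin(6t).

-4*exp(5*t)*sin(6*t) + 5*exp(5*t)*cos(6*t)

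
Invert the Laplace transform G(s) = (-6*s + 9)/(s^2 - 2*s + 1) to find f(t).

Factor the denominator: s^2 - 2*s + 1 = (s - 1)^2.
Partial fraction decomposition gives [-6/(s - 1)] + [3/(s - 1)^2].
Invert each term: -6/(s - 1) ↔ -6e^(t); 3/(s - 1)^2 ↔ 3t·e^(t).

f(t) = 3*t*exp(t) - 6*exp(t)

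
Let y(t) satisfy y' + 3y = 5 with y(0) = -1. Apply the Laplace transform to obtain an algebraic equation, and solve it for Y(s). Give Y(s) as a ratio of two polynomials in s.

Y(s) = (-s + 5)/(s^2 + 3*s)

Transform both sides with L{·}.
Using L{y'} = sY - y(0) = sY - (-1), the left side becomes (s + 3)Y - (-1).
The right side is L{5} = 5/s.
So (s + 3)Y = 5/s + (-1).
Isolate Y and clear denominators.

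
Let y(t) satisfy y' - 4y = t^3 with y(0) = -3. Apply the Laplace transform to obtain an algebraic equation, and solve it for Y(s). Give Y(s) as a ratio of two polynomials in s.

Y(s) = (-3*s^4 + 6)/(s^5 - 4*s^4)

Apply the Laplace transform to the equation.
The derivative rules (L{y'} = sY - y(0) = sY - (-3)) turn the left side into (s - 4)Y - (-3).
The right side is L{t^3} = 6/s^4.
So (s - 4)Y = 6/s^4 + (-3).
Isolate Y and clear denominators.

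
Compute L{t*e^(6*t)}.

(s - 6)^(-2)

L{e^(6t)} = 1/(s - 6).
Then apply L{t·g(t)} = -d/ds[H(s)] with H(s) = 1/(s - 6):
differentiating 1 time and applying the sign gives (s - 6)^(-2).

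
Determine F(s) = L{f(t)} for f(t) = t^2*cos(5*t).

F(s) = 2*s*(s^2 - 75)/(s^2 + 25)^3

L{cos(5t)} = s/(s^2 + 25).
Then apply L{t^2·g(t)} = (-1)^2 d^2/ds^2[G(s)] with G(s) = s/(s^2 + 25):
differentiating 2 times and applying the sign gives 2*s*(s^2 - 75)/(s^2 + 25)^3.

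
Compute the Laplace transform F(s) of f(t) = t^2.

F(s) = 2/s^3

L{t^2} = 2!/s^3 = 2/s^3.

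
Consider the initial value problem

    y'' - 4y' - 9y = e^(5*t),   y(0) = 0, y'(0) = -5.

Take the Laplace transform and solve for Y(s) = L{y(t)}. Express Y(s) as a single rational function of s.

Transform both sides with L{·}.
Using L{y''} = s^2 Y - s·y(0) - y'(0) and L{y'} = sY - y(0), with y(0) = 0, y'(0) = -5, the left side becomes (s^2 - 4*s - 9)Y - (-5).
The right side is L{e^(5*t)} = 1/(s - 5).
So (s^2 - 4*s - 9)Y = 1/(s - 5) + (-5).
Isolate Y and clear denominators.

Y(s) = (-5*s + 26)/(s^3 - 9*s^2 + 11*s + 45)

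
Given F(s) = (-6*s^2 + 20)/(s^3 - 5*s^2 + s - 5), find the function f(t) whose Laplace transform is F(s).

f(t) = -5*exp(5*t) - 5*sin(t) - cos(t)

Factor the denominator: s^3 - 5*s^2 + s - 5 = (s - 5)*(s^2 + 1).
Partial fraction decomposition gives [-5/(s - 5)] + [-s/(s^2 + 1)] + [-5/(s^2 + 1)].
Invert each term: -5/(s - 5) ↔ -5e^(5t); -1·s/(s^2 + 1) ↔ -cos(t); -5·1/(s^2 + 1) ↔ -5sin(t).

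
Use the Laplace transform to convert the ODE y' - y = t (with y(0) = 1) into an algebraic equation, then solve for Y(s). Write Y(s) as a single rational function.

Transform both sides with L{·}.
Using L{y'} = sY - y(0) = sY - 1, the left side becomes (s - 1)Y - (1).
The right side is L{t} = s^(-2).
So (s - 1)Y = s^(-2) + (1).
Isolate Y and clear denominators.

Y(s) = (s^2 + 1)/(s^3 - s^2)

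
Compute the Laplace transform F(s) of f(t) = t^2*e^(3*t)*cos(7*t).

L{cos(7t)} = s/(s^2 + 49).
Multiplying by e^(3t) shifts s → s - 3, so L{e^(3*t)*cos(7*t)} = (s - 3)/((s - 3)^2 + 49).
Then apply L{t^2·g(t)} = (-1)^2 d^2/ds^2[G(s)] with G(s) = (s - 3)/((s - 3)^2 + 49):
differentiating 2 times and applying the sign gives 2*(s - 3)*(s^2 - 6*s - 138)/(s^2 - 6*s + 58)^3.

F(s) = 2*(s - 3)*(s^2 - 6*s - 138)/(s^2 - 6*s + 58)^3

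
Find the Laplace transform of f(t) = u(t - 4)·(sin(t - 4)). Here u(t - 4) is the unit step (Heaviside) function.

exp(-4*s)/(s^2 + 1)

By the second shifting theorem, L{u(t - c)·g(t - c)} = e^(-cs)·G(s) with c = 4 and G(s) = L{g(t)}.
L{sin(t)} = 1/(s^2 + 1).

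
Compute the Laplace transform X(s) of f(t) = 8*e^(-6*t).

X(s) = 8/(s + 6)

L{8} = 8/s.
By the first shifting theorem, multiplying by e^(-6t) replaces s with s + 6.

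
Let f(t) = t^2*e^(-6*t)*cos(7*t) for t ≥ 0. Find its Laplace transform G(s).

L{cos(7t)} = s/(s^2 + 49).
Multiplying by e^(-6t) shifts s → s + 6, so L{e^(-6*t)*cos(7*t)} = (s + 6)/((s + 6)^2 + 49).
Then apply L{t^2·g(t)} = (-1)^2 d^2/ds^2[H(s)] with H(s) = (s + 6)/((s + 6)^2 + 49):
differentiating 2 times and applying the sign gives 2*(s + 6)*(s^2 + 12*s - 111)/(s^2 + 12*s + 85)^3.

G(s) = 2*(s + 6)*(s^2 + 12*s - 111)/(s^2 + 12*s + 85)^3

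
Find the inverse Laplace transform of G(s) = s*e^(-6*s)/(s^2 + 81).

Heaviside(t - 6)*(cos(9*t - 54))

The factor e^(-6s) signals a time shift by c = 6 (second shifting theorem).
L{cos(9t)} = s/(s^2 + 81), so L^-1{s/(s^2 + 81)} = cos(9*t).
Hence the inverse is u(t - 6) times that function evaluated at t - 6.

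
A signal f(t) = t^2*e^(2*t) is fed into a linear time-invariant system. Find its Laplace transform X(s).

L{e^(2t)} = 1/(s - 2).
Then apply L{t^2·g(t)} = (-1)^2 d^2/ds^2[G(s)] with G(s) = 1/(s - 2):
differentiating 2 times and applying the sign gives 2/(s - 2)^3.

X(s) = 2/(s - 2)^3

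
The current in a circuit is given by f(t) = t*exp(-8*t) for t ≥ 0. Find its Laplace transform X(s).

L{e^(-8t)} = 1/(s + 8).
Then apply L{t·g(t)} = -d/ds[G(s)] with G(s) = 1/(s + 8):
differentiating 1 time and applying the sign gives (s + 8)^(-2).

X(s) = (s + 8)^(-2)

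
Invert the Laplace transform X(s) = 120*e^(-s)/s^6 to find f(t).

The factor e^(-s) signals a time shift by c = 1 (second shifting theorem).
L{t^5} = 5!/s^6 = 120/s^6, so L^-1{120/s^6} = t^5.
Hence the inverse is u(t - 1) times that function evaluated at t - 1.

f(t) = Heaviside(t - 1)*((t - 1)^5)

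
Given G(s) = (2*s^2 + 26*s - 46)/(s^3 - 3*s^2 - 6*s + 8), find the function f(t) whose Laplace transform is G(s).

Factor the denominator: s^3 - 3*s^2 - 6*s + 8 = (s - 4)*(s - 1)*(s + 2).
Partial fraction decomposition gives [-5/(s + 2)] + [2/(s - 1)] + [5/(s - 4)].
Invert each term: -5/(s + 2) ↔ -5e^(-2t); 2/(s - 1) ↔ 2e^(t); 5/(s - 4) ↔ 5e^(4t).

f(t) = 5*exp(4*t) + 2*exp(t) - 5*exp(-2*t)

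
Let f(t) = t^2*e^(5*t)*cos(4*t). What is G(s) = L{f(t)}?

G(s) = 2*(s - 5)*(s^2 - 10*s - 23)/(s^2 - 10*s + 41)^3

L{cos(4t)} = s/(s^2 + 16).
Multiplying by e^(5t) shifts s → s - 5, so L{e^(5*t)*cos(4*t)} = (s - 5)/((s - 5)^2 + 16).
Then apply L{t^2·g(t)} = (-1)^2 d^2/ds^2[H(s)] with H(s) = (s - 5)/((s - 5)^2 + 16):
differentiating 2 times and applying the sign gives 2*(s - 5)*(s^2 - 10*s - 23)/(s^2 - 10*s + 41)^3.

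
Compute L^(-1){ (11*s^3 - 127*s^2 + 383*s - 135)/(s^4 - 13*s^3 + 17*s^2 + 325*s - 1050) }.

Factor the denominator: s^4 - 13*s^3 + 17*s^2 + 325*s - 1050 = (s - 7)*(s - 6)*(s - 5)*(s + 5).
Partial fraction decomposition gives [4/(s - 7)] + [-1/(s - 5)] + [5/(s + 5)] + [3/(s - 6)].
Invert each term: 4/(s - 7) ↔ 4e^(7t); -1/(s - 5) ↔ -e^(5t); 5/(s + 5) ↔ 5e^(-5t); 3/(s - 6) ↔ 3e^(6t).

4*exp(7*t) + 3*exp(6*t) - exp(5*t) + 5*exp(-5*t)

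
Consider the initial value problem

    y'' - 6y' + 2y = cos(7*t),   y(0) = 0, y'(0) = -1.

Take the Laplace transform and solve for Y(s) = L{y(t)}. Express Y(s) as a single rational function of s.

Apply the Laplace transform to the equation.
Using L{y''} = s^2 Y - s·y(0) - y'(0) and L{y'} = sY - y(0), with y(0) = 0, y'(0) = -1, the left side becomes (s^2 - 6*s + 2)Y - (-1).
The right side is L{cos(7*t)} = s/(s^2 + 49).
So (s^2 - 6*s + 2)Y = s/(s^2 + 49) + (-1).
Isolate Y and clear denominators.

Y(s) = (-s^2 + s - 49)/(s^4 - 6*s^3 + 51*s^2 - 294*s + 98)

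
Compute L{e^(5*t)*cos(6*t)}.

L{cos(6t)} = s/(s^2 + 36).
By the first shifting theorem, multiplying by e^(5t) replaces s with s - 5.

(s - 5)/((s - 5)^2 + 36)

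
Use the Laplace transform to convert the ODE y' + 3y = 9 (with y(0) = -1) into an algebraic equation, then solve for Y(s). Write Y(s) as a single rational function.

Y(s) = (-s + 9)/(s^2 + 3*s)

Take the Laplace transform of both sides.
Using L{y'} = sY - y(0) = sY - (-1), the left side becomes (s + 3)Y - (-1).
The right side is L{9} = 9/s.
So (s + 3)Y = 9/s + (-1).
Divide through and combine into a single rational function.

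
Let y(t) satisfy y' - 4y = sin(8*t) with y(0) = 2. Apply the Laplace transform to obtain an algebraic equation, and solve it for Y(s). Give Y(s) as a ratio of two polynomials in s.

Y(s) = (2*s^2 + 136)/(s^3 - 4*s^2 + 64*s - 256)

Take the Laplace transform of both sides.
Using L{y'} = sY - y(0) = sY - 2, the left side becomes (s - 4)Y - (2).
The right side is L{sin(8*t)} = 8/(s^2 + 64).
So (s - 4)Y = 8/(s^2 + 64) + (2).
Divide through and combine into a single rational function.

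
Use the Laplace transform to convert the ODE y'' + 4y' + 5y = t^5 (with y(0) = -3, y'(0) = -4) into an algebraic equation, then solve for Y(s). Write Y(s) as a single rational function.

Y(s) = (-3*s^7 - 16*s^6 + 120)/(s^8 + 4*s^7 + 5*s^6)

Take the Laplace transform of both sides.
With L{y''} = s^2 Y - s·y(0) - y'(0) and L{y'} = sY - y(0), with y(0) = -3, y'(0) = -4: the LHS transforms to (s^2 + 4*s + 5)Y - (-3*s - 16).
The right side is L{t^5} = 120/s^6.
So (s^2 + 4*s + 5)Y = 120/s^6 + (-3*s - 16).
Divide through and combine into a single rational function.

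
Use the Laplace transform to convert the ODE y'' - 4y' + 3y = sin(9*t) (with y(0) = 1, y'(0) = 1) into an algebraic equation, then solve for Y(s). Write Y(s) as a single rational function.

Y(s) = (s^3 - 3*s^2 + 81*s - 234)/(s^4 - 4*s^3 + 84*s^2 - 324*s + 243)

Transform both sides with L{·}.
The derivative rules (L{y''} = s^2 Y - s·y(0) - y'(0) and L{y'} = sY - y(0), with y(0) = 1, y'(0) = 1) turn the left side into (s^2 - 4*s + 3)Y - (s - 3).
The right side is L{sin(9*t)} = 9/(s^2 + 81).
So (s^2 - 4*s + 3)Y = 9/(s^2 + 81) + (s - 3).
Isolate Y and clear denominators.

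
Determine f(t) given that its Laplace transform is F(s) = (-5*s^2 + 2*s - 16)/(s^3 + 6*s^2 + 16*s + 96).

Factor the denominator: s^3 + 6*s^2 + 16*s + 96 = (s + 6)*(s^2 + 16).
Partial fraction decomposition gives [-4/(s + 6)] + [-s/(s^2 + 16)] + [8/(s^2 + 16)].
Invert each term: -4/(s + 6) ↔ -4e^(-6t); -1·s/(s^2 + 16) ↔ -cos(4t); 2·4/(s^2 + 16) ↔ 2sin(4t).

f(t) = 2*sin(4*t) - cos(4*t) - 4*exp(-6*t)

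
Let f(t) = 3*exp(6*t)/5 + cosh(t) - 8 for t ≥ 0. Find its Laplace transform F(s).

By linearity of the Laplace transform, transform each term separately.
(3/5)·[L{e^(6t)} = 1/(s - 6)]; L{-8} = -8/s; L{cosh(t)} = s/(s^2 - 1).

F(s) = s/(s^2 - 1) + 3/(5*(s - 6)) - 8/s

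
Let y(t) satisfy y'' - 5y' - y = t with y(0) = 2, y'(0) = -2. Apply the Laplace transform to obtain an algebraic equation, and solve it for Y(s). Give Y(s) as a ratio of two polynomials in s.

Laplace-transform each side.
Using L{y''} = s^2 Y - s·y(0) - y'(0) and L{y'} = sY - y(0), with y(0) = 2, y'(0) = -2, the left side becomes (s^2 - 5*s - 1)Y - (2*s - 12).
The right side is L{t} = s^(-2).
So (s^2 - 5*s - 1)Y = s^(-2) + (2*s - 12).
Solve for Y(s) and write it as one ratio of polynomials.

Y(s) = (2*s^3 - 12*s^2 + 1)/(s^4 - 5*s^3 - s^2)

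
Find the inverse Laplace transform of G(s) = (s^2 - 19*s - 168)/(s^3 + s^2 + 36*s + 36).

Factor the denominator: s^3 + s^2 + 36*s + 36 = (s + 1)*(s^2 + 36).
Partial fraction decomposition gives [-4/(s + 1)] + [5*s/(s^2 + 36)] + [-24/(s^2 + 36)].
Invert each term: -4/(s + 1) ↔ -4e^(-t); 5·s/(s^2 + 36) ↔ 5cos(6t); -4·6/(s^2 + 36) ↔ -4sin(6t).

-4*sin(6*t) + 5*cos(6*t) - 4*exp(-t)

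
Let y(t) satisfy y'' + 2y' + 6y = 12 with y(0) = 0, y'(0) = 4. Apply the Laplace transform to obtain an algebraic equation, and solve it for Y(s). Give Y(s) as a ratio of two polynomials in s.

Apply the Laplace transform to the equation.
With L{y''} = s^2 Y - s·y(0) - y'(0) and L{y'} = sY - y(0), with y(0) = 0, y'(0) = 4: the LHS transforms to (s^2 + 2*s + 6)Y - (4).
The right side is L{12} = 12/s.
So (s^2 + 2*s + 6)Y = 12/s + (4).
Isolate Y and clear denominators.

Y(s) = (4*s + 12)/(s^3 + 2*s^2 + 6*s)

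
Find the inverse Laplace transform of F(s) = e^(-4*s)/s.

Heaviside(t - 4)

The factor e^(-4s) signals a time shift by c = 4 (second shifting theorem).
L{1} = 1/s, so L^-1{1/s} = 1.
Hence the inverse is u(t - 4) times that function evaluated at t - 4.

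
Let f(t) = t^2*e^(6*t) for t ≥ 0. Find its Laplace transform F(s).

F(s) = 2/(s - 6)^3

L{e^(6t)} = 1/(s - 6).
Then apply L{t^2·g(t)} = (-1)^2 d^2/ds^2[G(s)] with G(s) = 1/(s - 6):
differentiating 2 times and applying the sign gives 2/(s - 6)^3.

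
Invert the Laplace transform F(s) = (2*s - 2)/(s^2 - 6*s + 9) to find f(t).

f(t) = 4*t*exp(3*t) + 2*exp(3*t)

Factor the denominator: s^2 - 6*s + 9 = (s - 3)^2.
Partial fraction decomposition gives [2/(s - 3)] + [4/(s - 3)^2].
Invert each term: 2/(s - 3) ↔ 2e^(3t); 4/(s - 3)^2 ↔ 4t·e^(3t).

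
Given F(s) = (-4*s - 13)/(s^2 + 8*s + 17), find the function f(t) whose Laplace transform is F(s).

Complete the square in the denominator: s^2 + 8*s + 17 = (s + 4)^2 + 1^2.
Split the numerator to match: -4*s - 13 = -4·(s + 4) + 3·1.
Invert each term: -4·(s + 4)/((s + 4)^2 + 1) ↔ -4e^(-4t)cos(t); 3·1/((s + 4)^2 + 1) ↔ 3e^(-4t)sin(t).

f(t) = 3*exp(-4*t)*sin(t) - 4*exp(-4*t)*cos(t)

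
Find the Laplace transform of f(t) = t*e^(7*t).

L{e^(7t)} = 1/(s - 7).
Then apply L{t·g(t)} = -d/ds[G(s)] with G(s) = 1/(s - 7):
differentiating 1 time and applying the sign gives (s - 7)^(-2).

(s - 7)^(-2)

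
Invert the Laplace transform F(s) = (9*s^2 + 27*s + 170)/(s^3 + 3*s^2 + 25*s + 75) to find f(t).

f(t) = 3*sin(5*t) + 4*cos(5*t) + 5*exp(-3*t)

Factor the denominator: s^3 + 3*s^2 + 25*s + 75 = (s + 3)*(s^2 + 25).
Partial fraction decomposition gives [5/(s + 3)] + [4*s/(s^2 + 25)] + [15/(s^2 + 25)].
Invert each term: 5/(s + 3) ↔ 5e^(-3t); 4·s/(s^2 + 25) ↔ 4cos(5t); 3·5/(s^2 + 25) ↔ 3sin(5t).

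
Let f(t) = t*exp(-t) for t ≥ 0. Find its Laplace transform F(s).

F(s) = (s + 1)^(-2)

L{e^(-t)} = 1/(s + 1).
Then apply L{t·g(t)} = -d/ds[G(s)] with G(s) = 1/(s + 1):
differentiating 1 time and applying the sign gives (s + 1)^(-2).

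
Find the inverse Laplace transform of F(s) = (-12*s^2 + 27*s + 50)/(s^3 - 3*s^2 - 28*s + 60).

-5*exp(6*t) - 2*exp(2*t) - 5*exp(-5*t)

Factor the denominator: s^3 - 3*s^2 - 28*s + 60 = (s - 6)*(s - 2)*(s + 5).
Partial fraction decomposition gives [-5/(s + 5)] + [-5/(s - 6)] + [-2/(s - 2)].
Invert each term: -5/(s + 5) ↔ -5e^(-5t); -5/(s - 6) ↔ -5e^(6t); -2/(s - 2) ↔ -2e^(2t).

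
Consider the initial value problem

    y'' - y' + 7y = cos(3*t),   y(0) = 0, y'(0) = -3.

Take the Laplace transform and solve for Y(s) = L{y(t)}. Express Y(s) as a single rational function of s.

Y(s) = (-3*s^2 + s - 27)/(s^4 - s^3 + 16*s^2 - 9*s + 63)

Apply the Laplace transform to the equation.
With L{y''} = s^2 Y - s·y(0) - y'(0) and L{y'} = sY - y(0), with y(0) = 0, y'(0) = -3: the LHS transforms to (s^2 - s + 7)Y - (-3).
The right side is L{cos(3*t)} = s/(s^2 + 9).
So (s^2 - s + 7)Y = s/(s^2 + 9) + (-3).
Divide through and combine into a single rational function.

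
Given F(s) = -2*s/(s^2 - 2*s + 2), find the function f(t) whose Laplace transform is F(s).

f(t) = -2*exp(t)*sin(t) - 2*exp(t)*cos(t)

Complete the square in the denominator: s^2 - 2*s + 2 = (s - 1)^2 + 1^2.
Split the numerator to match: -2*s = -2·(s - 1) - 2·1.
Invert each term: -2·(s - 1)/((s - 1)^2 + 1) ↔ -2e^(t)cos(t); -2·1/((s - 1)^2 + 1) ↔ -2e^(t)sin(t).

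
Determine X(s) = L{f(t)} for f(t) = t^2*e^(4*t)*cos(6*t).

X(s) = 2*(s - 4)*(s^2 - 8*s - 92)/(s^2 - 8*s + 52)^3

L{cos(6t)} = s/(s^2 + 36).
Multiplying by e^(4t) shifts s → s - 4, so L{e^(4*t)*cos(6*t)} = (s - 4)/((s - 4)^2 + 36).
Then apply L{t^2·g(t)} = (-1)^2 d^2/ds^2[G(s)] with G(s) = (s - 4)/((s - 4)^2 + 36):
differentiating 2 times and applying the sign gives 2*(s - 4)*(s^2 - 8*s - 92)/(s^2 - 8*s + 52)^3.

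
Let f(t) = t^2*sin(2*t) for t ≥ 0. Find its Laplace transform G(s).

L{sin(2t)} = 2/(s^2 + 4).
Then apply L{t^2·g(t)} = (-1)^2 d^2/ds^2[H(s)] with H(s) = 2/(s^2 + 4):
differentiating 2 times and applying the sign gives 4*(3*s^2 - 4)/(s^2 + 4)^3.

G(s) = 4*(3*s^2 - 4)/(s^2 + 4)^3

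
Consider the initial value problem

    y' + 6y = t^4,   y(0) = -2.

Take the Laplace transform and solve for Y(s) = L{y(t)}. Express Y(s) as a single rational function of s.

Apply the Laplace transform to the equation.
The derivative rules (L{y'} = sY - y(0) = sY - (-2)) turn the left side into (s + 6)Y - (-2).
The right side is L{t^4} = 24/s^5.
So (s + 6)Y = 24/s^5 + (-2).
Divide through and combine into a single rational function.

Y(s) = (-2*s^5 + 24)/(s^6 + 6*s^5)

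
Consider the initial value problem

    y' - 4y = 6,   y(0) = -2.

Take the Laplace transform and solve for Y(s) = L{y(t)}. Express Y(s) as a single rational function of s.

Laplace-transform each side.
Using L{y'} = sY - y(0) = sY - (-2), the left side becomes (s - 4)Y - (-2).
The right side is L{6} = 6/s.
So (s - 4)Y = 6/s + (-2).
Divide through and combine into a single rational function.

Y(s) = (-2*s + 6)/(s^2 - 4*s)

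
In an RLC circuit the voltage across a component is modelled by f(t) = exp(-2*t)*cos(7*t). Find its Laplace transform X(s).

X(s) = (s + 2)/((s + 2)^2 + 49)

L{cos(7t)} = s/(s^2 + 49).
By the first shifting theorem, multiplying by e^(-2t) replaces s with s + 2.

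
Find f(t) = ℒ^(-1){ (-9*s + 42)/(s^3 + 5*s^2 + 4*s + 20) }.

f(t) = 3*sin(2*t) - 3*cos(2*t) + 3*exp(-5*t)

Factor the denominator: s^3 + 5*s^2 + 4*s + 20 = (s + 5)*(s^2 + 4).
Partial fraction decomposition gives [3/(s + 5)] + [-3*s/(s^2 + 4)] + [6/(s^2 + 4)].
Invert each term: 3/(s + 5) ↔ 3e^(-5t); -3·s/(s^2 + 4) ↔ -3cos(2t); 3·2/(s^2 + 4) ↔ 3sin(2t).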